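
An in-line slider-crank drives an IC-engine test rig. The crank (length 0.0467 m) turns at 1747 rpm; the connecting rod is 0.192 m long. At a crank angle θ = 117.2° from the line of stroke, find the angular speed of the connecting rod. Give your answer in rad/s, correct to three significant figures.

ω = 182.9 rad/s (converted from 1747 rpm).
The rod makes angle φ with the slider axis where L sinφ = r sinθ; differentiating, L cosφ·φ̇ = r ω cosθ.
L cosφ = √(L² − r² sin²θ) = 0.18745 m.
|ω_rod| = r ω |cosθ| / √(L² − r² sin²θ) = 0.0467·182.9·0.45710/0.18745 = 20.833 rad/s.

20.8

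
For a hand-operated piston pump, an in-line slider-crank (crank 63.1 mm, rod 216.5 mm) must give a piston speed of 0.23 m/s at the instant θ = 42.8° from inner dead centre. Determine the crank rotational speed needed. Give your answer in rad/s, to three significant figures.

4.40

For an in-line slider-crank, |v_piston| = rω|sinθ|·[1 + r cosθ/√(L² − r² sin²θ)].
With r = 0.0631 m, L = 0.2165 m, θ = 42.8°: the bracketed kinematic factor |dx/dθ| = 0.052226 m.
ω = v/|dx/dθ| = 0.23/0.052226 = 4.4039 rad/s.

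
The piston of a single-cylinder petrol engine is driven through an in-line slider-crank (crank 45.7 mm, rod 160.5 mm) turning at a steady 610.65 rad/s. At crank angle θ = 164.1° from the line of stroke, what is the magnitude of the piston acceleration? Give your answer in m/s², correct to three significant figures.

12200

ω = 610.6 rad/s
x(θ) = r cosθ + √(L² − r² sin²θ); with ω constant, a = ω²·d²x/dθ².
d²x/dθ² = −r cosθ − r²(cos2θ)/√u − r⁴ sin²2θ/(4u^{3/2}),  u = L² − r² sin²θ = 0.0256035 m².
Substituting r = 0.0457 m, L = 0.1605 m, θ = 164.1°: d²x/dθ² = +0.032785 m.
a = ω²·d²x/dθ² = (610.6)²·(+0.032785) = +12225 m/s²;  |a| = 12225 m/s².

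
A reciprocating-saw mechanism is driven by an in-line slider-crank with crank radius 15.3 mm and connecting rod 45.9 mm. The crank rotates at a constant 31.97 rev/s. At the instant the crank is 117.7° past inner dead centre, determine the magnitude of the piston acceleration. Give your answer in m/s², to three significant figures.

ω = 2π·32 = 200.9 rad/s
x(θ) = r cosθ + √(L² − r² sin²θ); with ω constant, a = ω²·d²x/dθ².
d²x/dθ² = −r cosθ − r²(cos2θ)/√u − r⁴ sin²2θ/(4u^{3/2}),  u = L² − r² sin²θ = 0.0019233 m².
Substituting r = 0.0153 m, L = 0.0459 m, θ = 117.7°: d²x/dθ² = +0.010033 m.
a = ω²·d²x/dθ² = (200.9)²·(+0.010033) = +404.83 m/s²;  |a| = 404.83 m/s².

405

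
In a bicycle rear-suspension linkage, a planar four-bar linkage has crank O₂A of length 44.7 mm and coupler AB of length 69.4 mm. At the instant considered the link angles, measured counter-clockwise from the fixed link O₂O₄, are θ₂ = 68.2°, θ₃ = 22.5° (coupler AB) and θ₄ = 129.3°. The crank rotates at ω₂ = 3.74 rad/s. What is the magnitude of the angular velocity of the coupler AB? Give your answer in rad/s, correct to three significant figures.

2.20

ω₂ = 3.74 rad/s
Differentiating the loop-closure r₂e^{iθ₂}+r₃e^{iθ₃}=r₁+r₄e^{iθ₄} gives r₂ω₂e^{iθ₂}+r₃ω₃e^{iθ₃}=r₄ω₄e^{iθ₄}.
Eliminating the other unknown: ω₃ = r₂ω₂ sin(θ₄−θ₂) / [r₃ sin(θ₃−θ₄)].
Numerator sine = +0.87546; denominator sine = -0.95732.
Result = 0.0447·3.74·(+0.87546) / (0.0694·(-0.95732)) = -2.2029 rad/s; magnitude 2.2029 rad/s.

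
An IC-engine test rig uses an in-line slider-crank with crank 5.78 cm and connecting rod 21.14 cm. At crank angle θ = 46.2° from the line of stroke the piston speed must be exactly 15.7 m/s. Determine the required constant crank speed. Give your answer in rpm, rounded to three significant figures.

For an in-line slider-crank, |v_piston| = rω|sinθ|·[1 + r cosθ/√(L² − r² sin²θ)].
With r = 0.0578 m, L = 0.2114 m, θ = 46.2°: the bracketed kinematic factor |dx/dθ| = 0.049771 m.
ω = v/|dx/dθ| = 15.7/0.049771 = 315.45 rad/s.
N = 60ω/(2π) = 3012.3 rpm.

3010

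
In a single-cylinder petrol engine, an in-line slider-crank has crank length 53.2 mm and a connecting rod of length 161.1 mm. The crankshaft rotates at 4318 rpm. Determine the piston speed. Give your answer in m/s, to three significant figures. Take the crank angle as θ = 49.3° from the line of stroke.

ω = 2π·4318/60 = 452.2 rad/s
For an in-line slider-crank, x = r cosθ + √(L² − r² sin²θ), so v = −rω sinθ·[1 + r cosθ/√(L² − r² sin²θ)].
With r = 0.0532 m, L = 0.1611 m, θ = 49.3°: √(L² − r² sin²θ) = 0.15597 m.
v = −0.0532·452.2·0.75813·[1 + 0.0532·0.65210/0.15597] = -22.294 m/s.
|v| = 22.294 m/s.

22.3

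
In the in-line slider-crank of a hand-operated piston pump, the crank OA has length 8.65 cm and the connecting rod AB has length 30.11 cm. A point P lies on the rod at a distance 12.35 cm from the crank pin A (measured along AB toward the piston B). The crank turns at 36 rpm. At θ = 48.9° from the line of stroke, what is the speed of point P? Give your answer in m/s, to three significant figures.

0.294

ω = 3.77 rad/s.  Crank-pin speed |V_A| = rω = 0.3261 m/s, perpendicular to OA.
Rod angle: sinφ = −(r/L) sinθ ⇒ φ = -12.503°; ω_rod = −rω cosθ/√(L²−r²sin²θ) = -0.72924 rad/s.
V_P = V_A + ω_rod × AP, with AP = 0.1235 m along the rod.
Components: V_Px = −rω sinθ − a·ω_rod·sinφ = -0.26523 m/s;  V_Py = rω cosθ + a·ω_rod·cosφ = +0.12644 m/s.
|V_P| = √(V_Px² + V_Py²) = 0.29383 m/s.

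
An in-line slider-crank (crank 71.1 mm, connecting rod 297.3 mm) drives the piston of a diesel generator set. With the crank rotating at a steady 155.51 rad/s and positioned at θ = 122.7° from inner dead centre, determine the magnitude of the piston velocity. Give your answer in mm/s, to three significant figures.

8080

ω = 155.5 rad/s
For an in-line slider-crank, x = r cosθ + √(L² − r² sin²θ), so v = −rω sinθ·[1 + r cosθ/√(L² − r² sin²θ)].
With r = 0.0711 m, L = 0.2973 m, θ = 122.7°: √(L² − r² sin²θ) = 0.29122 m.
v = −0.0711·155.5·0.84151·[1 + 0.0711·-0.54024/0.29122] = -8.0772 m/s.
|v| = 8.0772 m/s = 8077.2 mm/s.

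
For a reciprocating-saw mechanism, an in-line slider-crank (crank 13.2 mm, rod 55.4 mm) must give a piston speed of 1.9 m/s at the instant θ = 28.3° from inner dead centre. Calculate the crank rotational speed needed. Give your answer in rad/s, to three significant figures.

251

For an in-line slider-crank, |v_piston| = rω|sinθ|·[1 + r cosθ/√(L² − r² sin²θ)].
With r = 0.0132 m, L = 0.0554 m, θ = 28.3°: the bracketed kinematic factor |dx/dθ| = 0.0075793 m.
ω = v/|dx/dθ| = 1.9/0.0075793 = 250.68 rad/s.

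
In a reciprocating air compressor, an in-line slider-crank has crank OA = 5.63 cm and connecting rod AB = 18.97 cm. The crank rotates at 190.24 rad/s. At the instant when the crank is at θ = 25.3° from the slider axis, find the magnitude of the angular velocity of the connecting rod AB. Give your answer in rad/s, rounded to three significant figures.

ω = 190.2 rad/s
The rod makes angle φ with the slider axis where L sinφ = r sinθ; differentiating, L cosφ·φ̇ = r ω cosθ.
L cosφ = √(L² − r² sin²θ) = 0.18817 m.
|ω_rod| = r ω |cosθ| / √(L² − r² sin²θ) = 0.0563·190.2·0.90408/0.18817 = 51.46 rad/s.

51.5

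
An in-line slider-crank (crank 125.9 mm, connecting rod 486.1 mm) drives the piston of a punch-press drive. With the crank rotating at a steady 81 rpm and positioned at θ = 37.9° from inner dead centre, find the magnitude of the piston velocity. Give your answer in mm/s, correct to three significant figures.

792

ω = 2π·81/60 = 8.482 rad/s
For an in-line slider-crank, x = r cosθ + √(L² − r² sin²θ), so v = −rω sinθ·[1 + r cosθ/√(L² − r² sin²θ)].
With r = 0.1259 m, L = 0.4861 m, θ = 37.9°: √(L² − r² sin²θ) = 0.47991 m.
v = −0.1259·8.482·0.61429·[1 + 0.1259·0.78908/0.47991] = -0.79181 m/s.
|v| = 0.79181 m/s = 791.81 mm/s.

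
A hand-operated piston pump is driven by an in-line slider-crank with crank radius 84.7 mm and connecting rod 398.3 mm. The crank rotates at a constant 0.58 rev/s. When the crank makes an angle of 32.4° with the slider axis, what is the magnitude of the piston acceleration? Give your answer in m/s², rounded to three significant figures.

1.05

ω = 2π·0.58 = 3.644 rad/s
x(θ) = r cosθ + √(L² − r² sin²θ); with ω constant, a = ω²·d²x/dθ².
d²x/dθ² = −r cosθ − r²(cos2θ)/√u − r⁴ sin²2θ/(4u^{3/2}),  u = L² − r² sin²θ = 0.156583 m².
Substituting r = 0.0847 m, L = 0.3983 m, θ = 32.4°: d²x/dθ² = -0.079404 m.
a = ω²·d²x/dθ² = (3.644)²·(-0.079404) = -1.0545 m/s²;  |a| = 1.0545 m/s².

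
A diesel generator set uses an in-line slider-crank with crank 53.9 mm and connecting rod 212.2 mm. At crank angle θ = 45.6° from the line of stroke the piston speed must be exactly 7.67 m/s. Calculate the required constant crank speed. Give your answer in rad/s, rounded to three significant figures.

For an in-line slider-crank, |v_piston| = rω|sinθ|·[1 + r cosθ/√(L² − r² sin²θ)].
With r = 0.0539 m, L = 0.2122 m, θ = 45.6°: the bracketed kinematic factor |dx/dθ| = 0.04547 m.
ω = v/|dx/dθ| = 7.67/0.04547 = 168.68 rad/s.

169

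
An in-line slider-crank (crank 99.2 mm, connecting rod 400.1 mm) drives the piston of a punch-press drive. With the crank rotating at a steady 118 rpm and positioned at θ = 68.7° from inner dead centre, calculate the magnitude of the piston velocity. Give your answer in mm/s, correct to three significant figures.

ω = 2π·118/60 = 12.36 rad/s
For an in-line slider-crank, x = r cosθ + √(L² − r² sin²θ), so v = −rω sinθ·[1 + r cosθ/√(L² − r² sin²θ)].
With r = 0.0992 m, L = 0.4001 m, θ = 68.7°: √(L² − r² sin²θ) = 0.38928 m.
v = −0.0992·12.36·0.93169·[1 + 0.0992·0.36325/0.38928] = -1.2478 m/s.
|v| = 1.2478 m/s = 1247.8 mm/s.

1250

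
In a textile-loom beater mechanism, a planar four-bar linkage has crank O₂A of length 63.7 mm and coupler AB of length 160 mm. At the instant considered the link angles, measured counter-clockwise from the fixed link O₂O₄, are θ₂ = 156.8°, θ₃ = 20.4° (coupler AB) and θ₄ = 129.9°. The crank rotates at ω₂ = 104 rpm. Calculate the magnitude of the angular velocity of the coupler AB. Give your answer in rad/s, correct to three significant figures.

2.08

ω₂ = 10.89 rad/s (from 104 rpm).
Differentiating the loop-closure r₂e^{iθ₂}+r₃e^{iθ₃}=r₁+r₄e^{iθ₄} gives r₂ω₂e^{iθ₂}+r₃ω₃e^{iθ₃}=r₄ω₄e^{iθ₄}.
Eliminating the other unknown: ω₃ = r₂ω₂ sin(θ₄−θ₂) / [r₃ sin(θ₃−θ₄)].
Numerator sine = -0.45243; denominator sine = -0.94264.
Result = 0.0637·10.89·(-0.45243) / (0.16·(-0.94264)) = +2.0811 rad/s; magnitude 2.0811 rad/s.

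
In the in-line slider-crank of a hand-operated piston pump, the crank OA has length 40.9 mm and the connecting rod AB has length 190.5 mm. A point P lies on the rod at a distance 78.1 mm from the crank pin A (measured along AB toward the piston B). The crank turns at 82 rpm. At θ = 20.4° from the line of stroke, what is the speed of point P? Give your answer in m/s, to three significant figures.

ω = 8.587 rad/s.  Crank-pin speed |V_A| = rω = 0.35121 m/s, perpendicular to OA.
Rod angle: sinφ = −(r/L) sinθ ⇒ φ = -4.292°; ω_rod = −rω cosθ/√(L²−r²sin²θ) = -1.7328 rad/s.
V_P = V_A + ω_rod × AP, with AP = 0.0781 m along the rod.
Components: V_Px = −rω sinθ − a·ω_rod·sinφ = -0.13255 m/s;  V_Py = rω cosθ + a·ω_rod·cosφ = +0.19423 m/s.
|V_P| = √(V_Px² + V_Py²) = 0.23515 m/s.

0.235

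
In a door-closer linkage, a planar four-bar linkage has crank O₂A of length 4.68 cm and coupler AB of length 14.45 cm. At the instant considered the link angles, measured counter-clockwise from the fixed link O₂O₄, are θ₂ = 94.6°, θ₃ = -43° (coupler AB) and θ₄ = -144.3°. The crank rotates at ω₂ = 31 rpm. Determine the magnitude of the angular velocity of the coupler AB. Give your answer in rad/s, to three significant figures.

ω₂ = 3.246 rad/s (from 31 rpm).
Differentiating the loop-closure r₂e^{iθ₂}+r₃e^{iθ₃}=r₁+r₄e^{iθ₄} gives r₂ω₂e^{iθ₂}+r₃ω₃e^{iθ₃}=r₄ω₄e^{iθ₄}.
Eliminating the other unknown: ω₃ = r₂ω₂ sin(θ₄−θ₂) / [r₃ sin(θ₃−θ₄)].
Numerator sine = +0.85627; denominator sine = +0.98061.
Result = 0.0468·3.246·(+0.85627) / (0.1445·(+0.98061)) = +0.91808 rad/s; magnitude 0.91808 rad/s.

0.918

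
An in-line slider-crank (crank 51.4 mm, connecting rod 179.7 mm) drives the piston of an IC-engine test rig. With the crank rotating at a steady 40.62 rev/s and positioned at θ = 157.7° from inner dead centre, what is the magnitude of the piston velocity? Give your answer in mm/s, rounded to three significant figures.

3650

ω = 2π·40.6 = 255.2 rad/s
For an in-line slider-crank, x = r cosθ + √(L² − r² sin²θ), so v = −rω sinθ·[1 + r cosθ/√(L² − r² sin²θ)].
With r = 0.0514 m, L = 0.1797 m, θ = 157.7°: √(L² − r² sin²θ) = 0.17864 m.
v = −0.0514·255.2·0.37946·[1 + 0.0514·-0.92521/0.17864] = -3.6527 m/s.
|v| = 3.6527 m/s = 3652.7 mm/s.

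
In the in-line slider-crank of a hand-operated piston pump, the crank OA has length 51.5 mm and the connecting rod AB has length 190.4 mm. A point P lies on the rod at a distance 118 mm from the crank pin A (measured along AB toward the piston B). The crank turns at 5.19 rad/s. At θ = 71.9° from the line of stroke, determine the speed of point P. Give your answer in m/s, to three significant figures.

0.270

ω = 5.19 rad/s.  Crank-pin speed |V_A| = rω = 0.26728 m/s, perpendicular to OA.
Rod angle: sinφ = −(r/L) sinθ ⇒ φ = -14.898°; ω_rod = −rω cosθ/√(L²−r²sin²θ) = -0.4513 rad/s.
V_P = V_A + ω_rod × AP, with AP = 0.118 m along the rod.
Components: V_Px = −rω sinθ − a·ω_rod·sinφ = -0.26775 m/s;  V_Py = rω cosθ + a·ω_rod·cosφ = +0.031576 m/s.
|V_P| = √(V_Px² + V_Py²) = 0.26961 m/s.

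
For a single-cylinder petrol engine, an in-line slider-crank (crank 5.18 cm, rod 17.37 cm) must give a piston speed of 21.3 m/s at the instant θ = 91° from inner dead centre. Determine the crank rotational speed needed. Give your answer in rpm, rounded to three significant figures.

For an in-line slider-crank, |v_piston| = rω|sinθ|·[1 + r cosθ/√(L² − r² sin²θ)].
With r = 0.0518 m, L = 0.1737 m, θ = 91°: the bracketed kinematic factor |dx/dθ| = 0.05151 m.
ω = v/|dx/dθ| = 21.3/0.05151 = 413.51 rad/s.
N = 60ω/(2π) = 3948.8 rpm.

3950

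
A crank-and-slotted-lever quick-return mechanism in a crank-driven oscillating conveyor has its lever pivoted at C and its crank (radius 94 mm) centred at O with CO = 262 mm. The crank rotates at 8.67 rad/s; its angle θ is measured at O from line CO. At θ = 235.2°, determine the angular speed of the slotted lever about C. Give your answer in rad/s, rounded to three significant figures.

0.917

ω = 8.67 rad/s
Crank pin A relative to C: A = (d + r cosθ, r sinθ); lever angle φ = atan2(r sinθ, d + r cosθ).
Differentiating tanφ: φ̇ = rω(d cosθ + r)/(d² + r² + 2dr cosθ).
d² + r² + 2dr cosθ = |CA|² = 0.0493689 m²;  d cosθ + r = -0.055527 m.
|ω_lever| = |0.094·8.67·-0.055527| / 0.0493689 = 0.91664 rad/s.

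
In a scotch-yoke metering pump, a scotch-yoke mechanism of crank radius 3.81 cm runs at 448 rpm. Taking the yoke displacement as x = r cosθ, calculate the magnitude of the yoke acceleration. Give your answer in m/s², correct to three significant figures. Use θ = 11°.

82.3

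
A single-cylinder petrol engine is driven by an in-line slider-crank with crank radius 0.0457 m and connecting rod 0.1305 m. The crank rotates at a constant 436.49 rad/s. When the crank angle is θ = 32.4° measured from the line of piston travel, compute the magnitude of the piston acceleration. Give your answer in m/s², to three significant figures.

8750

ω = 436.5 rad/s
x(θ) = r cosθ + √(L² − r² sin²θ); with ω constant, a = ω²·d²x/dθ².
d²x/dθ² = −r cosθ − r²(cos2θ)/√u − r⁴ sin²2θ/(4u^{3/2}),  u = L² − r² sin²θ = 0.0164306 m².
Substituting r = 0.0457 m, L = 0.1305 m, θ = 32.4°: d²x/dθ² = -0.045947 m.
a = ω²·d²x/dθ² = (436.5)²·(-0.045947) = -8754 m/s²;  |a| = 8754 m/s².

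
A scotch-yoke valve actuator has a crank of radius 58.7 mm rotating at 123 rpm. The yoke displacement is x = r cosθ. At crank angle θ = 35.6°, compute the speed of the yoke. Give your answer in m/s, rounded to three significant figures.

ω = 12.88 rad/s (from 123 rpm).
x = r cosθ ⇒ ẋ = −rω sinθ.
|v| = rω|sinθ| = 0.0587·12.88·|sin 35.6°| = 0.44014 m/s.

0.440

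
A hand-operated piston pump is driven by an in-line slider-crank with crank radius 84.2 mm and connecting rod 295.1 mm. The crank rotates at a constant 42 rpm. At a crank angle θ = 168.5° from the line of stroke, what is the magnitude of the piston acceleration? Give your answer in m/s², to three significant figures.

ω = 2π·42/60 = 4.398 rad/s
x(θ) = r cosθ + √(L² − r² sin²θ); with ω constant, a = ω²·d²x/dθ².
d²x/dθ² = −r cosθ − r²(cos2θ)/√u − r⁴ sin²2θ/(4u^{3/2}),  u = L² − r² sin²θ = 0.0868022 m².
Substituting r = 0.0842 m, L = 0.2951 m, θ = 168.5°: d²x/dθ² = +0.060284 m.
a = ω²·d²x/dθ² = (4.398)²·(+0.060284) = +1.1662 m/s²;  |a| = 1.1662 m/s².

1.17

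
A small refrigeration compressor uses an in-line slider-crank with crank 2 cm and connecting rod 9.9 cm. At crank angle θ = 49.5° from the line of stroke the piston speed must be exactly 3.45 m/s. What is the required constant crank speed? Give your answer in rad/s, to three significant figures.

200

For an in-line slider-crank, |v_piston| = rω|sinθ|·[1 + r cosθ/√(L² − r² sin²θ)].
With r = 0.02 m, L = 0.099 m, θ = 49.5°: the bracketed kinematic factor |dx/dθ| = 0.017227 m.
ω = v/|dx/dθ| = 3.45/0.017227 = 200.26 rad/s.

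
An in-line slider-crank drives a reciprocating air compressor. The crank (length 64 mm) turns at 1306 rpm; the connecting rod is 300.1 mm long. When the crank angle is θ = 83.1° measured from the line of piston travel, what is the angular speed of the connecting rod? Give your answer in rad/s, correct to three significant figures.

3.59

ω = 136.8 rad/s (converted from 1306 rpm).
The rod makes angle φ with the slider axis where L sinφ = r sinθ; differentiating, L cosφ·φ̇ = r ω cosθ.
L cosφ = √(L² − r² sin²θ) = 0.2933 m.
|ω_rod| = r ω |cosθ| / √(L² − r² sin²θ) = 0.064·136.8·0.12014/0.2933 = 3.5853 rad/s.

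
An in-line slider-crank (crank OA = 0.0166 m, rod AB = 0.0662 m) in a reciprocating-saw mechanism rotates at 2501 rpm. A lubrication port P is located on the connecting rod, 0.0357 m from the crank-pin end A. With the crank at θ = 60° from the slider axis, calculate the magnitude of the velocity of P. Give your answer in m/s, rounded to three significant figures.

4.15

ω = 261.9 rad/s.  Crank-pin speed |V_A| = rω = 4.3476 m/s, perpendicular to OA.
Rod angle: sinφ = −(r/L) sinθ ⇒ φ = -12.542°; ω_rod = −rω cosθ/√(L²−r²sin²θ) = -33.64 rad/s.
V_P = V_A + ω_rod × AP, with AP = 0.0357 m along the rod.
Components: V_Px = −rω sinθ − a·ω_rod·sinφ = -4.0259 m/s;  V_Py = rω cosθ + a·ω_rod·cosφ = +1.0015 m/s.
|V_P| = √(V_Px² + V_Py²) = 4.1486 m/s.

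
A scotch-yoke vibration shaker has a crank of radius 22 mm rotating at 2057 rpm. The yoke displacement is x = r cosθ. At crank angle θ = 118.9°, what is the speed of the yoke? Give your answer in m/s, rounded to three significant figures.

4.15

ω = 215.4 rad/s (from 2057 rpm).
x = r cosθ ⇒ ẋ = −rω sinθ.
|v| = rω|sinθ| = 0.022·215.4·|sin 118.9°| = 4.1488 m/s.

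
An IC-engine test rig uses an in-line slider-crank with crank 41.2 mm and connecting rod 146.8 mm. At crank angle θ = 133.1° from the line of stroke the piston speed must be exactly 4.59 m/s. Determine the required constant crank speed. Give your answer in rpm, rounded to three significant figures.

For an in-line slider-crank, |v_piston| = rω|sinθ|·[1 + r cosθ/√(L² − r² sin²θ)].
With r = 0.0412 m, L = 0.1468 m, θ = 133.1°: the bracketed kinematic factor |dx/dθ| = 0.024189 m.
ω = v/|dx/dθ| = 4.59/0.024189 = 189.76 rad/s.
N = 60ω/(2π) = 1812 rpm.

1810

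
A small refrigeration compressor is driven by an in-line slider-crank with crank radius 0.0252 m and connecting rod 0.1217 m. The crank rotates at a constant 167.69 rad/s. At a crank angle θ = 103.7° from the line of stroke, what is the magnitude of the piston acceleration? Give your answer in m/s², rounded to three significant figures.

ω = 167.7 rad/s
x(θ) = r cosθ + √(L² − r² sin²θ); with ω constant, a = ω²·d²x/dθ².
d²x/dθ² = −r cosθ − r²(cos2θ)/√u − r⁴ sin²2θ/(4u^{3/2}),  u = L² − r² sin²θ = 0.0142115 m².
Substituting r = 0.0252 m, L = 0.1217 m, θ = 103.7°: d²x/dθ² = +0.010685 m.
a = ω²·d²x/dθ² = (167.7)²·(+0.010685) = +300.46 m/s²;  |a| = 300.46 m/s².

300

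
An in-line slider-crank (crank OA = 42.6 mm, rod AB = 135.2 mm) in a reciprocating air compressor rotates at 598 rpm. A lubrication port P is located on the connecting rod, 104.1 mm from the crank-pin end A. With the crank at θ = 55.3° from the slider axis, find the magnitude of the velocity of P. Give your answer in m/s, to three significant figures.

2.53

ω = 62.62 rad/s.  Crank-pin speed |V_A| = rω = 2.6677 m/s, perpendicular to OA.
Rod angle: sinφ = −(r/L) sinθ ⇒ φ = -15.014°; ω_rod = −rω cosθ/√(L²−r²sin²θ) = -11.63 rad/s.
V_P = V_A + ω_rod × AP, with AP = 0.1041 m along the rod.
Components: V_Px = −rω sinθ − a·ω_rod·sinφ = -2.5069 m/s;  V_Py = rω cosθ + a·ω_rod·cosφ = +0.34934 m/s.
|V_P| = √(V_Px² + V_Py²) = 2.5311 m/s.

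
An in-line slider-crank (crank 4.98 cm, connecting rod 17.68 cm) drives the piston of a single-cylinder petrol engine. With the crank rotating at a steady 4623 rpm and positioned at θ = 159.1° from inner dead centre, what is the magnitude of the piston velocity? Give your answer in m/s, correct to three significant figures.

ω = 2π·4623/60 = 484.1 rad/s
For an in-line slider-crank, x = r cosθ + √(L² − r² sin²θ), so v = −rω sinθ·[1 + r cosθ/√(L² − r² sin²θ)].
With r = 0.0498 m, L = 0.1768 m, θ = 159.1°: √(L² − r² sin²θ) = 0.17591 m.
v = −0.0498·484.1·0.35674·[1 + 0.0498·-0.93420/0.17591] = -6.326 m/s.
|v| = 6.326 m/s.

6.33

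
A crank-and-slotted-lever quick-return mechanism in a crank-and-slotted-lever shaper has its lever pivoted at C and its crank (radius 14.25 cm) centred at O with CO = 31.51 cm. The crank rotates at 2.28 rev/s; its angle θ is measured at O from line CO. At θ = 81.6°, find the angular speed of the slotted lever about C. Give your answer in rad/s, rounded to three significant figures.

ω = 14.33 rad/s (from 2.28 rev/s).
Crank pin A relative to C: A = (d + r cosθ, r sinθ); lever angle φ = atan2(r sinθ, d + r cosθ).
Differentiating tanφ: φ̇ = rω(d cosθ + r)/(d² + r² + 2dr cosθ).
d² + r² + 2dr cosθ = |CA|² = 0.132713 m²;  d cosθ + r = +0.18853 m.
|ω_lever| = |0.1425·14.33·+0.18853| / 0.132713 = 2.9 rad/s.

2.90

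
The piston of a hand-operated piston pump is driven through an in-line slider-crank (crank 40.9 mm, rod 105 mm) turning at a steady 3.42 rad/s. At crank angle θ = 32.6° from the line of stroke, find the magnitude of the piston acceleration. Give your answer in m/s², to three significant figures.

ω = 3.42 rad/s
x(θ) = r cosθ + √(L² − r² sin²θ); with ω constant, a = ω²·d²x/dθ².
d²x/dθ² = −r cosθ − r²(cos2θ)/√u − r⁴ sin²2θ/(4u^{3/2}),  u = L² − r² sin²θ = 0.0105394 m².
Substituting r = 0.0409 m, L = 0.105 m, θ = 32.6°: d²x/dθ² = -0.041824 m.
a = ω²·d²x/dθ² = (3.42)²·(-0.041824) = -0.48919 m/s²;  |a| = 0.48919 m/s².

0.489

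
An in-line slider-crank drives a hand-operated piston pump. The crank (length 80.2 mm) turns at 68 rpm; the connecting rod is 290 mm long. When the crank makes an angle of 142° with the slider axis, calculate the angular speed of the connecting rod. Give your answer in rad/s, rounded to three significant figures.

ω = 7.121 rad/s (converted from 68 rpm).
The rod makes angle φ with the slider axis where L sinφ = r sinθ; differentiating, L cosφ·φ̇ = r ω cosθ.
L cosφ = √(L² − r² sin²θ) = 0.28577 m.
|ω_rod| = r ω |cosθ| / √(L² − r² sin²θ) = 0.0802·7.121·0.78801/0.28577 = 1.5748 rad/s.

1.57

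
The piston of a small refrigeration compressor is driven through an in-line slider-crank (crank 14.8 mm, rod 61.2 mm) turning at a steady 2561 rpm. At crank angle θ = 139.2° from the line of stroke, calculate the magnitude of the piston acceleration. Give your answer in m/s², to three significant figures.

ω = 2π·2561/60 = 268.2 rad/s
x(θ) = r cosθ + √(L² − r² sin²θ); with ω constant, a = ω²·d²x/dθ².
d²x/dθ² = −r cosθ − r²(cos2θ)/√u − r⁴ sin²2θ/(4u^{3/2}),  u = L² − r² sin²θ = 0.00365192 m².
Substituting r = 0.0148 m, L = 0.0612 m, θ = 139.2°: d²x/dθ² = +0.010621 m.
a = ω²·d²x/dθ² = (268.2)²·(+0.010621) = +763.9 m/s²;  |a| = 763.9 m/s².

764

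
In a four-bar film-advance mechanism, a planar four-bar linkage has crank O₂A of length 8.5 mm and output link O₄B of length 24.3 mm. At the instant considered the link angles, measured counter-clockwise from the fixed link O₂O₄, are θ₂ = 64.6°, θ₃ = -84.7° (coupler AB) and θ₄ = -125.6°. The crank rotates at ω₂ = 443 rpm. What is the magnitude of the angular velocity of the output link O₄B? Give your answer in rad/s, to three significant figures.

ω₂ = 46.39 rad/s (from 443 rpm).
Differentiating the loop-closure r₂e^{iθ₂}+r₃e^{iθ₃}=r₁+r₄e^{iθ₄} gives r₂ω₂e^{iθ₂}+r₃ω₃e^{iθ₃}=r₄ω₄e^{iθ₄}.
Eliminating the other unknown: ω₄ = r₂ω₂ sin(θ₂−θ₃) / [r₄ sin(θ₄−θ₃)].
Numerator sine = +0.51054; denominator sine = -0.65474.
Result = 0.0085·46.39·(+0.51054) / (0.0243·(-0.65474)) = -12.653 rad/s; magnitude 12.653 rad/s.

12.7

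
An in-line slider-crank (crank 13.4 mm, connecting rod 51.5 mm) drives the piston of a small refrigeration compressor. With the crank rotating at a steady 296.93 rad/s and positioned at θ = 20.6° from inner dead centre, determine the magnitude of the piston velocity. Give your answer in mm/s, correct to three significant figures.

ω = 296.9 rad/s
For an in-line slider-crank, x = r cosθ + √(L² − r² sin²θ), so v = −rω sinθ·[1 + r cosθ/√(L² − r² sin²θ)].
With r = 0.0134 m, L = 0.0515 m, θ = 20.6°: √(L² − r² sin²θ) = 0.051284 m.
v = −0.0134·296.9·0.35184·[1 + 0.0134·0.93606/0.051284] = -1.7423 m/s.
|v| = 1.7423 m/s = 1742.3 mm/s.

1740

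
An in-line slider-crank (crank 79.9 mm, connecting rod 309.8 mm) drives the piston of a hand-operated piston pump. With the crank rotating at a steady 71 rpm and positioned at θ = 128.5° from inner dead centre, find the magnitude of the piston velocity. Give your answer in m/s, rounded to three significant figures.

0.389

ω = 2π·71/60 = 7.435 rad/s
For an in-line slider-crank, x = r cosθ + √(L² − r² sin²θ), so v = −rω sinθ·[1 + r cosθ/√(L² − r² sin²θ)].
With r = 0.0799 m, L = 0.3098 m, θ = 128.5°: √(L² − r² sin²θ) = 0.30342 m.
v = −0.0799·7.435·0.78261·[1 + 0.0799·-0.62251/0.30342] = -0.38871 m/s.
|v| = 0.38871 m/s.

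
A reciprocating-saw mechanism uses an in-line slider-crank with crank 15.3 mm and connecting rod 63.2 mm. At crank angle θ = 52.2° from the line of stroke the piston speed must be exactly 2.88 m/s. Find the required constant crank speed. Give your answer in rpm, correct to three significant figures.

1980

For an in-line slider-crank, |v_piston| = rω|sinθ|·[1 + r cosθ/√(L² − r² sin²θ)].
With r = 0.0153 m, L = 0.0632 m, θ = 52.2°: the bracketed kinematic factor |dx/dθ| = 0.013917 m.
ω = v/|dx/dθ| = 2.88/0.013917 = 206.94 rad/s.
N = 60ω/(2π) = 1976.2 rpm.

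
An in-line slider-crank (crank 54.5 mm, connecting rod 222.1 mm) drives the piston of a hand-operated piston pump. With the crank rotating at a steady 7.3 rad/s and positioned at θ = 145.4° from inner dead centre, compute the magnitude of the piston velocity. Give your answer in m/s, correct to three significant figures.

0.180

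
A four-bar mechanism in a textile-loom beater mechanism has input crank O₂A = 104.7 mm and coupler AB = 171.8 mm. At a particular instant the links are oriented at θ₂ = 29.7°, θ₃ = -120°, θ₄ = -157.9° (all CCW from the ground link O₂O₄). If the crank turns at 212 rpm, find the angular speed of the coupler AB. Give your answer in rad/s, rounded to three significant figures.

ω₂ = 22.2 rad/s (from 212 rpm).
Differentiating the loop-closure r₂e^{iθ₂}+r₃e^{iθ₃}=r₁+r₄e^{iθ₄} gives r₂ω₂e^{iθ₂}+r₃ω₃e^{iθ₃}=r₄ω₄e^{iθ₄}.
Eliminating the other unknown: ω₃ = r₂ω₂ sin(θ₄−θ₂) / [r₃ sin(θ₃−θ₄)].
Numerator sine = +0.13226; denominator sine = +0.61429.
Result = 0.1047·22.2·(+0.13226) / (0.1718·(+0.61429)) = +2.913 rad/s; magnitude 2.913 rad/s.

2.91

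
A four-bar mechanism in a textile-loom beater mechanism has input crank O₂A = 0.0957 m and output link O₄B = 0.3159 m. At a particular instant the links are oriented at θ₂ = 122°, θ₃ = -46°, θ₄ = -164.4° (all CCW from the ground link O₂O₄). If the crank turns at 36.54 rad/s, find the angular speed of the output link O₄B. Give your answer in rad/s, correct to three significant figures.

ω₂ = 36.54 rad/s
Differentiating the loop-closure r₂e^{iθ₂}+r₃e^{iθ₃}=r₁+r₄e^{iθ₄} gives r₂ω₂e^{iθ₂}+r₃ω₃e^{iθ₃}=r₄ω₄e^{iθ₄}.
Eliminating the other unknown: ω₄ = r₂ω₂ sin(θ₂−θ₃) / [r₄ sin(θ₄−θ₃)].
Numerator sine = +0.20791; denominator sine = -0.87965.
Result = 0.0957·36.54·(+0.20791) / (0.3159·(-0.87965)) = -2.6164 rad/s; magnitude 2.6164 rad/s.

2.62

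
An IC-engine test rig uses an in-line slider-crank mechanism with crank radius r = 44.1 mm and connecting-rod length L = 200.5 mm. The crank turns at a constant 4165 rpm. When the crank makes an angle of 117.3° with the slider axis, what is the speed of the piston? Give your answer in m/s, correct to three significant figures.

ω = 2π·4165/60 = 436.2 rad/s
For an in-line slider-crank, x = r cosθ + √(L² − r² sin²θ), so v = −rω sinθ·[1 + r cosθ/√(L² − r² sin²θ)].
With r = 0.0441 m, L = 0.2005 m, θ = 117.3°: √(L² − r² sin²θ) = 0.19663 m.
v = −0.0441·436.2·0.88862·[1 + 0.0441·-0.45865/0.19663] = -15.334 m/s.
|v| = 15.334 m/s.

15.3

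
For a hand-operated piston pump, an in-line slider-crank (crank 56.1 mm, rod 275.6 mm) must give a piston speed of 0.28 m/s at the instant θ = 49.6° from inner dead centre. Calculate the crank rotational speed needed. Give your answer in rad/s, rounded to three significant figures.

5.78

For an in-line slider-crank, |v_piston| = rω|sinθ|·[1 + r cosθ/√(L² − r² sin²θ)].
With r = 0.0561 m, L = 0.2756 m, θ = 49.6°: the bracketed kinematic factor |dx/dθ| = 0.048428 m.
ω = v/|dx/dθ| = 0.28/0.048428 = 5.7818 rad/s.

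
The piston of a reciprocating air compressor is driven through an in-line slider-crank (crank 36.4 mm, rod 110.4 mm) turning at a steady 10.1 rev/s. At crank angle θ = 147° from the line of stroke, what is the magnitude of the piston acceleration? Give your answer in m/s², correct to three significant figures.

ω = 2π·10.1 = 63.46 rad/s
x(θ) = r cosθ + √(L² − r² sin²θ); with ω constant, a = ω²·d²x/dθ².
d²x/dθ² = −r cosθ − r²(cos2θ)/√u − r⁴ sin²2θ/(4u^{3/2}),  u = L² − r² sin²θ = 0.0117951 m².
Substituting r = 0.0364 m, L = 0.1104 m, θ = 147°: d²x/dθ² = +0.02528 m.
a = ω²·d²x/dθ² = (63.46)²·(+0.02528) = +101.81 m/s²;  |a| = 101.81 m/s².

102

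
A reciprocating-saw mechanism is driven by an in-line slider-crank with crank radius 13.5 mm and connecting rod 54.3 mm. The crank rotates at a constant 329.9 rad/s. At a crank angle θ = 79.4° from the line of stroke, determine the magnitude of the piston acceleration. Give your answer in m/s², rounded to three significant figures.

ω = 329.9 rad/s
x(θ) = r cosθ + √(L² − r² sin²θ); with ω constant, a = ω²·d²x/dθ².
d²x/dθ² = −r cosθ − r²(cos2θ)/√u − r⁴ sin²2θ/(4u^{3/2}),  u = L² − r² sin²θ = 0.00277241 m².
Substituting r = 0.0135 m, L = 0.0543 m, θ = 79.4°: d²x/dθ² = +0.00073627 m.
a = ω²·d²x/dθ² = (329.9)²·(+0.00073627) = +80.131 m/s²;  |a| = 80.131 m/s².

80.1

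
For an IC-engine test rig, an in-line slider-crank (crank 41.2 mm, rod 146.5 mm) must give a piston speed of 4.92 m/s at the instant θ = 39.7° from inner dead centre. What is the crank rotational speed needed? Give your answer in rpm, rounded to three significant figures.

For an in-line slider-crank, |v_piston| = rω|sinθ|·[1 + r cosθ/√(L² − r² sin²θ)].
With r = 0.0412 m, L = 0.1465 m, θ = 39.7°: the bracketed kinematic factor |dx/dθ| = 0.032106 m.
ω = v/|dx/dθ| = 4.92/0.032106 = 153.24 rad/s.
N = 60ω/(2π) = 1463.4 rpm.

1460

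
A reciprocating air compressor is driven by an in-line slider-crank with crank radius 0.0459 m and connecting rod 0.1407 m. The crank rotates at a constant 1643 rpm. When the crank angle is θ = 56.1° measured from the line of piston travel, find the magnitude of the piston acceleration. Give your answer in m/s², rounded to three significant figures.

595

ω = 2π·1643/60 = 172.1 rad/s
x(θ) = r cosθ + √(L² − r² sin²θ); with ω constant, a = ω²·d²x/dθ².
d²x/dθ² = −r cosθ − r²(cos2θ)/√u − r⁴ sin²2θ/(4u^{3/2}),  u = L² − r² sin²θ = 0.0183451 m².
Substituting r = 0.0459 m, L = 0.1407 m, θ = 56.1°: d²x/dθ² = -0.020106 m.
a = ω²·d²x/dθ² = (172.1)²·(-0.020106) = -595.2 m/s²;  |a| = 595.2 m/s².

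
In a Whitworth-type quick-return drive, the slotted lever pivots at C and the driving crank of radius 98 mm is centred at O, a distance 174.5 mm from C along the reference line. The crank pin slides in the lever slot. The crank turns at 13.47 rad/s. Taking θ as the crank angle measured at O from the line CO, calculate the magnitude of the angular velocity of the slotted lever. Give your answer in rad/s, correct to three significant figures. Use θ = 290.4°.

4.03

ω = 13.47 rad/s
Crank pin A relative to C: A = (d + r cosθ, r sinθ); lever angle φ = atan2(r sinθ, d + r cosθ).
Differentiating tanφ: φ̇ = rω(d cosθ + r)/(d² + r² + 2dr cosθ).
d² + r² + 2dr cosθ = |CA|² = 0.0519761 m²;  d cosθ + r = +0.15883 m.
|ω_lever| = |0.098·13.47·+0.15883| / 0.0519761 = 4.0338 rad/s.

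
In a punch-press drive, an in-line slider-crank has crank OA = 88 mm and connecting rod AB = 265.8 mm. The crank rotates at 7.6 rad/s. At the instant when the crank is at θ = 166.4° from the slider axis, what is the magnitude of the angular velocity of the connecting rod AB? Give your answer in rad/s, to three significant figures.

2.45

ω = 7.6 rad/s
The rod makes angle φ with the slider axis where L sinφ = r sinθ; differentiating, L cosφ·φ̇ = r ω cosθ.
L cosφ = √(L² − r² sin²θ) = 0.26499 m.
|ω_rod| = r ω |cosθ| / √(L² − r² sin²θ) = 0.088·7.6·0.97196/0.26499 = 2.4531 rad/s.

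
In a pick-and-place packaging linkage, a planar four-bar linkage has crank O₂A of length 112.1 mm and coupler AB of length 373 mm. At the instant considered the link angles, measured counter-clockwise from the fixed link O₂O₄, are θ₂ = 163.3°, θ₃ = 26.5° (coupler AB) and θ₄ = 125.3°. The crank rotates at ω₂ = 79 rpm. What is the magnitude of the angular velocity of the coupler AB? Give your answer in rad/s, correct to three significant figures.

1.55

ω₂ = 8.273 rad/s (from 79 rpm).
Differentiating the loop-closure r₂e^{iθ₂}+r₃e^{iθ₃}=r₁+r₄e^{iθ₄} gives r₂ω₂e^{iθ₂}+r₃ω₃e^{iθ₃}=r₄ω₄e^{iθ₄}.
Eliminating the other unknown: ω₃ = r₂ω₂ sin(θ₄−θ₂) / [r₃ sin(θ₃−θ₄)].
Numerator sine = -0.61566; denominator sine = -0.98823.
Result = 0.1121·8.273·(-0.61566) / (0.373·(-0.98823)) = +1.5489 rad/s; magnitude 1.5489 rad/s.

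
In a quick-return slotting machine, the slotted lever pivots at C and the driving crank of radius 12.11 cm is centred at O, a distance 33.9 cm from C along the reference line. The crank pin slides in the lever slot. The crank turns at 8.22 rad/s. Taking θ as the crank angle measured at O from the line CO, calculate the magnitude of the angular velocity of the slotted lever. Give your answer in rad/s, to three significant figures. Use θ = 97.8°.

ω = 8.22 rad/s
Crank pin A relative to C: A = (d + r cosθ, r sinθ); lever angle φ = atan2(r sinθ, d + r cosθ).
Differentiating tanφ: φ̇ = rω(d cosθ + r)/(d² + r² + 2dr cosθ).
d² + r² + 2dr cosθ = |CA|² = 0.118443 m²;  d cosθ + r = +0.075092 m.
|ω_lever| = |0.1211·8.22·+0.075092| / 0.118443 = 0.63111 rad/s.

0.631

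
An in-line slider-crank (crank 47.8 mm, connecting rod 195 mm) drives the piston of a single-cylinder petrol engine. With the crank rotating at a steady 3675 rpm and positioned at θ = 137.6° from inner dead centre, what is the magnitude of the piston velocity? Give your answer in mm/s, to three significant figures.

10100

ω = 2π·3675/60 = 384.8 rad/s
For an in-line slider-crank, x = r cosθ + √(L² − r² sin²θ), so v = −rω sinθ·[1 + r cosθ/√(L² − r² sin²θ)].
With r = 0.0478 m, L = 0.195 m, θ = 137.6°: √(L² − r² sin²θ) = 0.19232 m.
v = −0.0478·384.8·0.67430·[1 + 0.0478·-0.73846/0.19232] = -10.128 m/s.
|v| = 10.128 m/s = 10128 mm/s.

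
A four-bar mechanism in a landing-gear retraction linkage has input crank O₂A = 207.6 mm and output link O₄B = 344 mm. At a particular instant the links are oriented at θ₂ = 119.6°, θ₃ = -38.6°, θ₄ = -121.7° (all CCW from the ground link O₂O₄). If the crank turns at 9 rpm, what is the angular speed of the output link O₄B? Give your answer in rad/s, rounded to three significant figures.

0.213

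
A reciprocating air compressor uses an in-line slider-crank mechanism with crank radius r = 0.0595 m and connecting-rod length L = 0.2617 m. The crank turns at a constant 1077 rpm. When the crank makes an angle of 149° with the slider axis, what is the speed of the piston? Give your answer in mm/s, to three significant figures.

ω = 2π·1077/60 = 112.8 rad/s
For an in-line slider-crank, x = r cosθ + √(L² − r² sin²θ), so v = −rω sinθ·[1 + r cosθ/√(L² − r² sin²θ)].
With r = 0.0595 m, L = 0.2617 m, θ = 149°: √(L² − r² sin²θ) = 0.2599 m.
v = −0.0595·112.8·0.51504·[1 + 0.0595·-0.85717/0.2599] = -2.778 m/s.
|v| = 2.778 m/s = 2778 mm/s.

2780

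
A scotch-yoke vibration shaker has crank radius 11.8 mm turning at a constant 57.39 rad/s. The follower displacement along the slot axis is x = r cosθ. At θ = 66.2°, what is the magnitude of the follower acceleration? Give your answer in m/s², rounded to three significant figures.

15.7

ω = 57.39 rad/s
x = r cosθ ⇒ ẍ = −rω² cosθ (ω constant).
|a| = rω²|cosθ| = 0.0118·(57.39)²·|cos 66.2°| = 15.684 m/s².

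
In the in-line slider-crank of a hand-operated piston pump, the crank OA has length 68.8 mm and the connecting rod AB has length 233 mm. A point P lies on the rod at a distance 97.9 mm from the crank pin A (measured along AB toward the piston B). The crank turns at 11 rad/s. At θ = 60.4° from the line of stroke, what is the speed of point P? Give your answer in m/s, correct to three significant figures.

ω = 11 rad/s.  Crank-pin speed |V_A| = rω = 0.7568 m/s, perpendicular to OA.
Rod angle: sinφ = −(r/L) sinθ ⇒ φ = -14.877°; ω_rod = −rω cosθ/√(L²−r²sin²θ) = -1.66 rad/s.
V_P = V_A + ω_rod × AP, with AP = 0.0979 m along the rod.
Components: V_Px = −rω sinθ − a·ω_rod·sinφ = -0.69976 m/s;  V_Py = rω cosθ + a·ω_rod·cosφ = +0.21675 m/s.
|V_P| = √(V_Px² + V_Py²) = 0.73256 m/s.

0.733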